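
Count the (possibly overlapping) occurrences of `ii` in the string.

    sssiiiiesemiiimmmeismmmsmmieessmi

5

Sliding a length-2 window over the 33 characters (32 positions):
  position 4–5: ii
  position 5–6: ii
  position 6–7: ii
  position 12–13: ii
  position 13–14: ii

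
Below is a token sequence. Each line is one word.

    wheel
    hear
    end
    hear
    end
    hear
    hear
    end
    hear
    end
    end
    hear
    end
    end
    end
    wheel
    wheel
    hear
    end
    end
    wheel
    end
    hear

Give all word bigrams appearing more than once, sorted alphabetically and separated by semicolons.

Bigram counts meeting the condition (more than once):
  end end: 4
  end hear: 5
  end wheel: 2
  hear end: 6
  wheel hear: 2

end end; end hear; end wheel; hear end; wheel hear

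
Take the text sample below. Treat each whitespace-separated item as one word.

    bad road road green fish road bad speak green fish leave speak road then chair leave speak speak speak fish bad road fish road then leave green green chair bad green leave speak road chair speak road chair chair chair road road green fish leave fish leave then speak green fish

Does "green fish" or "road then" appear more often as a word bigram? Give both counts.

"green fish": 4 occurrences
"road then": 2 occurrences

"green fish" (4 vs 2)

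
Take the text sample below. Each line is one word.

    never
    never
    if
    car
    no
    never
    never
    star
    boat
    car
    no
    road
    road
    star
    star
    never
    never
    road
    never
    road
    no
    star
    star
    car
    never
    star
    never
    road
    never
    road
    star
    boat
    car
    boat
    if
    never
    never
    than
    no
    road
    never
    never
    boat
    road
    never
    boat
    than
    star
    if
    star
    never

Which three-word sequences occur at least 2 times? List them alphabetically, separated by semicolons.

never road never; road never road; star boat car

Trigram counts meeting the condition (at least 2 times):
  never road never: 2
  road never road: 2
  star boat car: 2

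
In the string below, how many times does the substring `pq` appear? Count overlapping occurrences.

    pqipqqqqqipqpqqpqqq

Sliding a length-2 window over the 19 characters (18 positions):
  position 1–2: pq
  position 4–5: pq
  position 11–12: pq
  position 13–14: pq
  position 16–17: pq

5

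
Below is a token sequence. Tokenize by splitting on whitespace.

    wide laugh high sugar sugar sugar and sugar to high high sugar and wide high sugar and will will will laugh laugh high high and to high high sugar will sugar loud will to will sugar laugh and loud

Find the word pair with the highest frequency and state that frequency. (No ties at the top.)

"high sugar", 4 times

Bigram frequencies (highest first):
  high sugar: 4
  sugar and: 3
  high high: 3
  laugh high: 2
  sugar sugar: 2
  to high: 2
  … (20 more, each ≤ 2)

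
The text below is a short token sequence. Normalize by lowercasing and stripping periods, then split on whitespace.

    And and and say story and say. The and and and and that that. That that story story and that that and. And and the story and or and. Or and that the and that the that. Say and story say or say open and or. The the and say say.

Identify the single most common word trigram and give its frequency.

Trigram frequencies (highest first):
  and and and: 4
  and that that: 2
  that that that: 2
  and or and: 2
  and that the: 2
  and and say: 1
  … (36 more, each ≤ 1)

"and and and", 4 times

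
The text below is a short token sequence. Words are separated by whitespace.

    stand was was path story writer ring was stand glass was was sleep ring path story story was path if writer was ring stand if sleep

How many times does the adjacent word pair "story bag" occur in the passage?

Scanning the 25 overlapping bigram windows for "story bag":
  (none found)

0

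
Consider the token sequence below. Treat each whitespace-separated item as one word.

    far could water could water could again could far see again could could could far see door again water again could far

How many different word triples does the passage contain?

22 tokens → 20 trigram windows in total.
Repeated trigrams (each contributes count−1 duplicates):
  again could far: 2
  could far see: 2
  could water could: 2
3 duplicate windows → 20 − 3 = 17 distinct.

17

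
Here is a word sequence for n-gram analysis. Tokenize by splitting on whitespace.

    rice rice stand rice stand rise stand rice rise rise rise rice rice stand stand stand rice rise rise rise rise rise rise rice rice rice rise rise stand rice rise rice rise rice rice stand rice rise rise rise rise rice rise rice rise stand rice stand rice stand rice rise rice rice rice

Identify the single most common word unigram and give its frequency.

"rice", 23 times

Unigram frequencies (highest first):
  rice: 23
  rise: 21
  stand: 11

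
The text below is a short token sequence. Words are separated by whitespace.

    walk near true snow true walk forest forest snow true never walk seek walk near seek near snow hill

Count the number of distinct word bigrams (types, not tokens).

16

19 tokens → 18 bigram windows in total.
Repeated bigrams (each contributes count−1 duplicates):
  snow true: 2
  walk near: 2
2 duplicate windows → 18 − 2 = 16 distinct.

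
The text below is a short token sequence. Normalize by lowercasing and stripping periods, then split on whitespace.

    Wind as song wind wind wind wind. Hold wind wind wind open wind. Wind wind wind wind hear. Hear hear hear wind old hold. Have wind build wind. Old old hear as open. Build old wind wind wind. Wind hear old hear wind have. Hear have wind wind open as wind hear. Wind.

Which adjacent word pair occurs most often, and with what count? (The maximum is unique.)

Bigram frequencies (highest first):
  wind wind: 13
  wind hear: 3
  hear hear: 3
  hear wind: 3
  wind open: 2
  wind old: 2
  … (24 more, each ≤ 2)

"wind wind", 13 times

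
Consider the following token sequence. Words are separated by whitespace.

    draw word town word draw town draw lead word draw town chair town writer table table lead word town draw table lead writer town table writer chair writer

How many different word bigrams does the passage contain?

28 tokens → 27 bigram windows in total.
Repeated bigrams (each contributes count−1 duplicates):
  draw town: 2
  lead word: 2
  table lead: 2
  town draw: 2
  word draw: 2
  word town: 2
6 duplicate windows → 27 − 6 = 21 distinct.

21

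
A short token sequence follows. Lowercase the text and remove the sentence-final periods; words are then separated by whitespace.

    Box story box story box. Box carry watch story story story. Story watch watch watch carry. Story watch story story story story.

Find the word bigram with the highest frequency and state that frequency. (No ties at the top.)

"story story", 6 times

Bigram frequencies (highest first):
  story story: 6
  box story: 2
  story box: 2
  watch story: 2
  story watch: 2
  watch watch: 2
  … (5 more, each ≤ 1)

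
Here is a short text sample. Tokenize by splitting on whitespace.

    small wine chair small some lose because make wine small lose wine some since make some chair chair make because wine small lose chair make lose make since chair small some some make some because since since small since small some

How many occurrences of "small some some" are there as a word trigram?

1

Scanning the 39 overlapping trigram windows for "small some some":
  position 30–32: small some some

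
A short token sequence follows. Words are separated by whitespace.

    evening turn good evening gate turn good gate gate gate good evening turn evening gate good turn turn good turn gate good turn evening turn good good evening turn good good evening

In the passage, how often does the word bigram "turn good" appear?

Scanning the 31 overlapping bigram windows for "turn good":
  position 2–3: turn good
  position 6–7: turn good
  position 18–19: turn good
  position 25–26: turn good
  position 29–30: turn good

5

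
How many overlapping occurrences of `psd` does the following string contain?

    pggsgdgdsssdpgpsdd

1

Sliding a length-3 window over the 18 characters (16 positions):
  position 15–17: psd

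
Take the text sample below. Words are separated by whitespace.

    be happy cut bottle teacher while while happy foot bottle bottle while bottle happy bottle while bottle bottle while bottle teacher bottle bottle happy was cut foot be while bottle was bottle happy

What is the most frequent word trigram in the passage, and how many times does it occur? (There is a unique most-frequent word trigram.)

"bottle while bottle", 3 times

Trigram frequencies (highest first):
  bottle while bottle: 3
  bottle bottle while: 2
  be happy cut: 1
  happy cut bottle: 1
  cut bottle teacher: 1
  bottle teacher while: 1
  … (22 more, each ≤ 1)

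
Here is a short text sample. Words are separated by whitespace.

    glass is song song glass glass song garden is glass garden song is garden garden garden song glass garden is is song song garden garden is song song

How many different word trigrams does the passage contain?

28 tokens → 26 trigram windows in total.
Repeated trigrams (each contributes count−1 duplicates):
  is song song: 3
2 duplicate windows → 26 − 2 = 24 distinct.

24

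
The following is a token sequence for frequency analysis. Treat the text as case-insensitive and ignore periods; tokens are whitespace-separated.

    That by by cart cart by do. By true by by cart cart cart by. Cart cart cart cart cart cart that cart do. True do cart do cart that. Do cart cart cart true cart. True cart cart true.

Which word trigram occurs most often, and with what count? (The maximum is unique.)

Trigram frequencies (highest first):
  cart cart cart: 6
  by cart cart: 3
  by by cart: 2
  cart cart by: 2
  cart cart true: 2
  cart true cart: 2
  … (21 more, each ≤ 1)

"cart cart cart", 6 times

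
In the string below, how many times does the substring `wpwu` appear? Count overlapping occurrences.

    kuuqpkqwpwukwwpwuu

Sliding a length-4 window over the 18 characters (15 positions):
  position 8–11: wpwu
  position 14–17: wpwu

2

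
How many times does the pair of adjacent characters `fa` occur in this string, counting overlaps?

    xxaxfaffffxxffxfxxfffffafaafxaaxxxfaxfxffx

4

Sliding a length-2 window over the 42 characters (41 positions):
  position 5–6: fa
  position 23–24: fa
  position 25–26: fa
  position 35–36: fa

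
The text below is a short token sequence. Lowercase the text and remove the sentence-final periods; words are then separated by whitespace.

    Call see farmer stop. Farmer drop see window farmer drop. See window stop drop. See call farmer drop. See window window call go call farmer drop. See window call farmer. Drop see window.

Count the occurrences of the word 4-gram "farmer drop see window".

5

Scanning the 30 overlapping 4-gram windows for "farmer drop see window":
  position 5–8: farmer drop see window
  position 9–12: farmer drop see window
  position 17–20: farmer drop see window
  position 25–28: farmer drop see window
  position 30–33: farmer drop see window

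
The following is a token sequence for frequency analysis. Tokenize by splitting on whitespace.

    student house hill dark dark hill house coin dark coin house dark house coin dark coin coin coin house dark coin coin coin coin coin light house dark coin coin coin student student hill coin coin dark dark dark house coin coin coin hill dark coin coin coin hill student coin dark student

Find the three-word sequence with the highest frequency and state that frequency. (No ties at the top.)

"coin coin coin", 7 times

Trigram frequencies (highest first):
  coin coin coin: 7
  dark coin coin: 4
  house coin dark: 2
  coin dark coin: 2
  coin house dark: 2
  dark house coin: 2
  … (30 more, each ≤ 2)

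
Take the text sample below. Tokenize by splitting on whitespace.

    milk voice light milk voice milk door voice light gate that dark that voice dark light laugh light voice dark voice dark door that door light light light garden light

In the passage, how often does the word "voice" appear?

6

Scanning the 30 tokens for "voice":
  position 2: voice
  position 5: voice
  position 8: voice
  position 14: voice
  position 19: voice
  position 21: voice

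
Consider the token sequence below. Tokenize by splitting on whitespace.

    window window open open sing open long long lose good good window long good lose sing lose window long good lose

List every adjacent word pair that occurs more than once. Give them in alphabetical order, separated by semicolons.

Bigram counts meeting the condition (more than once):
  good lose: 2
  long good: 2
  window long: 2

good lose; long good; window long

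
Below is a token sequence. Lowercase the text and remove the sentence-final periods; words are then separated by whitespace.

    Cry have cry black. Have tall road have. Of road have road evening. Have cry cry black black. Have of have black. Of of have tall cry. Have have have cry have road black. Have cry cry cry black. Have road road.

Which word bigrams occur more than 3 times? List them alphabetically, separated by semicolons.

Bigram counts meeting the condition (more than 3 times):
  black have: 4
  have cry: 4

black have; have cry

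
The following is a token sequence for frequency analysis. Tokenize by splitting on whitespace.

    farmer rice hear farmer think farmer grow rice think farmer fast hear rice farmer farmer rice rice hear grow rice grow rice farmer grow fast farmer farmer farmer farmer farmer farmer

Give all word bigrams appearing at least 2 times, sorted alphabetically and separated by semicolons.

farmer farmer; farmer grow; farmer rice; grow rice; rice farmer; rice hear; think farmer

Bigram counts meeting the condition (at least 2 times):
  farmer farmer: 6
  farmer grow: 2
  farmer rice: 2
  grow rice: 3
  rice farmer: 2
  rice hear: 2
  think farmer: 2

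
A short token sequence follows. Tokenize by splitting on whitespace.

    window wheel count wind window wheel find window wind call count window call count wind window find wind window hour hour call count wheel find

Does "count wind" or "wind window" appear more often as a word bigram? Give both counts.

"wind window" (3 vs 2)

"count wind": 2 occurrences
"wind window": 3 occurrences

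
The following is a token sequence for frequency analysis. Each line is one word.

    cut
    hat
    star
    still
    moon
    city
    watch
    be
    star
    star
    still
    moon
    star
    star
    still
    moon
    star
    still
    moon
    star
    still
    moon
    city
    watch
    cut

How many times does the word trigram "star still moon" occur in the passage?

5

Scanning the 23 overlapping trigram windows for "star still moon":
  position 3–5: star still moon
  position 10–12: star still moon
  position 14–16: star still moon
  position 17–19: star still moon
  position 20–22: star still moon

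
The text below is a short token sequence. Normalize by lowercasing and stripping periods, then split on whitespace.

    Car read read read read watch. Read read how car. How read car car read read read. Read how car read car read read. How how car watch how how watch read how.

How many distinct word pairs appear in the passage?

33 tokens → 32 bigram windows in total.
Repeated bigrams (each contributes count−1 duplicates):
  read read: 8
  car read: 4
  read how: 4
  how car: 3
  how how: 2
  read car: 2
  watch read: 2
18 duplicate windows → 32 − 18 = 14 distinct.

14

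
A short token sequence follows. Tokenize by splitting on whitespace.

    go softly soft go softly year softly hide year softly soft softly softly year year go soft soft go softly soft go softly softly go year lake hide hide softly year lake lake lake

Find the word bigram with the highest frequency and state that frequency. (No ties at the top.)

Bigram frequencies (highest first):
  go softly: 4
  softly soft: 3
  soft go: 3
  softly year: 3
  year softly: 2
  softly softly: 2
  … (14 more, each ≤ 2)

"go softly", 4 times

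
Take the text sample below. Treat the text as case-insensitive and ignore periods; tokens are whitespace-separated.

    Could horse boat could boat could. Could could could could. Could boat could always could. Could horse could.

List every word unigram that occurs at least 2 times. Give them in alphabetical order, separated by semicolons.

boat; could; horse

Unigram counts meeting the condition (at least 2 times):
  boat: 3
  could: 12
  horse: 2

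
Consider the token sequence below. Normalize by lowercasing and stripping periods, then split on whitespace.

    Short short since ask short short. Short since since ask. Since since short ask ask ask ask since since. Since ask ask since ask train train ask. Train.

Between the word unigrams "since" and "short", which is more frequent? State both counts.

"since": 9 occurrences
"short": 6 occurrences

"since" (9 vs 6)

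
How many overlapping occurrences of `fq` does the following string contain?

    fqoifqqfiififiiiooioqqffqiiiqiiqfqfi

4

Sliding a length-2 window over the 36 characters (35 positions):
  position 1–2: fq
  position 5–6: fq
  position 24–25: fq
  position 33–34: fq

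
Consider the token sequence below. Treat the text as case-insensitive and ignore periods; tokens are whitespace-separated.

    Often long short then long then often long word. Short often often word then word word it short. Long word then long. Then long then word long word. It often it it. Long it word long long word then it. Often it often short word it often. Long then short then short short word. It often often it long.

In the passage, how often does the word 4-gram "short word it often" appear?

2

Scanning the 56 overlapping 4-gram windows for "short word it often":
  position 44–47: short word it often
  position 53–56: short word it often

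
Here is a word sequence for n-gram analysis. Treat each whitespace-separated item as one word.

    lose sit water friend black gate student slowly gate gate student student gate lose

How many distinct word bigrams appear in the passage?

12

14 tokens → 13 bigram windows in total.
Repeated bigrams (each contributes count−1 duplicates):
  gate student: 2
1 duplicate windows → 13 − 1 = 12 distinct.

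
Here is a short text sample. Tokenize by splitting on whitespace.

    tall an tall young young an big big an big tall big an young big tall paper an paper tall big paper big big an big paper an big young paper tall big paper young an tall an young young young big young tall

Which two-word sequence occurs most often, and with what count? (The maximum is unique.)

Bigram frequencies (highest first):
  an big: 4
  young young: 3
  big an: 3
  tall big: 3
  big paper: 3
  tall an: 2
  … (16 more, each ≤ 2)

"an big", 4 times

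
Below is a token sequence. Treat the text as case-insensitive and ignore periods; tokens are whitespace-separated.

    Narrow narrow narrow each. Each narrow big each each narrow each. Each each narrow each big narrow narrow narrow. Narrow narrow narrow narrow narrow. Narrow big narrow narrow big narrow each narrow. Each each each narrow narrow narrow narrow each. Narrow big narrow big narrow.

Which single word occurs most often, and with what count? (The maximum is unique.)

Unigram frequencies (highest first):
  narrow: 26
  each: 13
  big: 6

"narrow", 26 times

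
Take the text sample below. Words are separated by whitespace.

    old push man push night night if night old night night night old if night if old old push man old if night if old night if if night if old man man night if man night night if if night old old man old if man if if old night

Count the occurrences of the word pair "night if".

Scanning the 50 overlapping bigram windows for "night if":
  position 6–7: night if
  position 15–16: night if
  position 23–24: night if
  position 26–27: night if
  position 29–30: night if
  position 34–35: night if
  position 38–39: night if

7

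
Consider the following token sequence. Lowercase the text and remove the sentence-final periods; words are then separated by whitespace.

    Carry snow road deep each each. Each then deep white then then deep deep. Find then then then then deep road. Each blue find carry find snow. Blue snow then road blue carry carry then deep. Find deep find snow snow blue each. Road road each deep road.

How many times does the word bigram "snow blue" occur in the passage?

2

Scanning the 47 overlapping bigram windows for "snow blue":
  position 27–28: snow blue
  position 41–42: snow blue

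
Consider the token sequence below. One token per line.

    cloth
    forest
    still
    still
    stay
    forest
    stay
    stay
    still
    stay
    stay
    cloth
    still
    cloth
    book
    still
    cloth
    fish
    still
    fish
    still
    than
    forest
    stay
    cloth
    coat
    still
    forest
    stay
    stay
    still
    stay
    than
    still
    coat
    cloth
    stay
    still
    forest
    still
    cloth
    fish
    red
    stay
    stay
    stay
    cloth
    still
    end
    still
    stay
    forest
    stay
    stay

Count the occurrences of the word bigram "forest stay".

Scanning the 53 overlapping bigram windows for "forest stay":
  position 6–7: forest stay
  position 23–24: forest stay
  position 28–29: forest stay
  position 52–53: forest stay

4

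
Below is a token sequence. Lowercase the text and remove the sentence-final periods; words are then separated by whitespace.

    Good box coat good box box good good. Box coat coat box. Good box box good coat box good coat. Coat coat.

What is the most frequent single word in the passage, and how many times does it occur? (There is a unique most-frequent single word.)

"box", 8 times

Unigram frequencies (highest first):
  box: 8
  good: 7
  coat: 7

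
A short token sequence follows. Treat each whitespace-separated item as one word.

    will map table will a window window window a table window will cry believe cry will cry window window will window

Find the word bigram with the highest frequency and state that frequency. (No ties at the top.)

"window window", 3 times

Bigram frequencies (highest first):
  window window: 3
  window will: 2
  will cry: 2
  will map: 1
  map table: 1
  table will: 1
  … (10 more, each ≤ 1)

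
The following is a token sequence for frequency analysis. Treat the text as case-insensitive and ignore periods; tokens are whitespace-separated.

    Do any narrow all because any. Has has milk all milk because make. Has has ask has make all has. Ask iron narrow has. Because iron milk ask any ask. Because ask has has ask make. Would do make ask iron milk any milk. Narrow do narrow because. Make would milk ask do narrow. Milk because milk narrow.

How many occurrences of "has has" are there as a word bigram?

3

Scanning the 57 overlapping bigram windows for "has has":
  position 7–8: has has
  position 14–15: has has
  position 33–34: has has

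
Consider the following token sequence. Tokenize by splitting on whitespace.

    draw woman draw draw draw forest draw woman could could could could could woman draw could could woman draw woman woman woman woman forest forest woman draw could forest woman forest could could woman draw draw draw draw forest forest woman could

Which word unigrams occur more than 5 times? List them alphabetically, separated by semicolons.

could; draw; forest; woman

Unigram counts meeting the condition (more than 5 times):
  could: 11
  draw: 12
  forest: 7
  woman: 12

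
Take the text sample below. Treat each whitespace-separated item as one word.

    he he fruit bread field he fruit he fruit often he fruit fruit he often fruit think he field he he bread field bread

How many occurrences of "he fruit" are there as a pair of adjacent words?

4

Scanning the 23 overlapping bigram windows for "he fruit":
  position 2–3: he fruit
  position 6–7: he fruit
  position 8–9: he fruit
  position 11–12: he fruit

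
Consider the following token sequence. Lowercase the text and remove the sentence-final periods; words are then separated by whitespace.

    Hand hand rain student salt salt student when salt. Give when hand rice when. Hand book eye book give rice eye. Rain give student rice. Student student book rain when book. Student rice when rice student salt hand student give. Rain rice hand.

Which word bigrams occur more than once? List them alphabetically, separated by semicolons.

rice student; rice when; student rice; student salt; when hand

Bigram counts meeting the condition (more than once):
  rice student: 2
  rice when: 2
  student rice: 2
  student salt: 2
  when hand: 2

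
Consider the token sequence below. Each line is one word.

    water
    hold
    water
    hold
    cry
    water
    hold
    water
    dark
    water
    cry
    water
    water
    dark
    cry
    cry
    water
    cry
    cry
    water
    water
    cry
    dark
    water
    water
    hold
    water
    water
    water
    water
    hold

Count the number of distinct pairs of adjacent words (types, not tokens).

31 tokens → 30 bigram windows in total.
Repeated bigrams (each contributes count−1 duplicates):
  water water: 6
  water hold: 5
  cry water: 4
  hold water: 3
  water cry: 3
  cry cry: 2
  dark water: 2
  water dark: 2
19 duplicate windows → 30 − 19 = 11 distinct.

11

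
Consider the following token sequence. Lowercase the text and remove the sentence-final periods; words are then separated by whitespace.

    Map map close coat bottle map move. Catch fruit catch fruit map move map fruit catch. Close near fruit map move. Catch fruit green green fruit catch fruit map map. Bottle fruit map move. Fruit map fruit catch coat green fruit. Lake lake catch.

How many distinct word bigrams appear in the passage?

44 tokens → 43 bigram windows in total.
Repeated bigrams (each contributes count−1 duplicates):
  fruit map: 5
  catch fruit: 4
  fruit catch: 4
  map move: 4
  green fruit: 2
  map fruit: 2
  map map: 2
  move catch: 2
17 duplicate windows → 43 − 17 = 26 distinct.

26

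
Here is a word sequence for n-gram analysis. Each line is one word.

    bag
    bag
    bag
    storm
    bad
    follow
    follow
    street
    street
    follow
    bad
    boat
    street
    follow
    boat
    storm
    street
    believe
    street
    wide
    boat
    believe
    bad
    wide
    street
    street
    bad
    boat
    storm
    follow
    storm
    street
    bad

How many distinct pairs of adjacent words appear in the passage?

25

33 tokens → 32 bigram windows in total.
Repeated bigrams (each contributes count−1 duplicates):
  bad boat: 2
  bag bag: 2
  boat storm: 2
  storm street: 2
  street bad: 2
  street follow: 2
  street street: 2
7 duplicate windows → 32 − 7 = 25 distinct.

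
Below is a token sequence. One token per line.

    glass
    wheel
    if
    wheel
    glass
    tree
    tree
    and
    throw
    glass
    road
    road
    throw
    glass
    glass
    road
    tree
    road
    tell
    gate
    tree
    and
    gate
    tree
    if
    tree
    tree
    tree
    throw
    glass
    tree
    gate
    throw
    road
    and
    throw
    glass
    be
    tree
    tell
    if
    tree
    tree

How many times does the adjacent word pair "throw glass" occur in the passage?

Scanning the 42 overlapping bigram windows for "throw glass":
  position 9–10: throw glass
  position 13–14: throw glass
  position 29–30: throw glass
  position 36–37: throw glass

4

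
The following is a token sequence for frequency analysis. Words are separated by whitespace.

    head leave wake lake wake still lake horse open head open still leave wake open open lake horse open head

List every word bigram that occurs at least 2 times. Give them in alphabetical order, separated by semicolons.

horse open; lake horse; leave wake; open head

Bigram counts meeting the condition (at least 2 times):
  horse open: 2
  lake horse: 2
  leave wake: 2
  open head: 2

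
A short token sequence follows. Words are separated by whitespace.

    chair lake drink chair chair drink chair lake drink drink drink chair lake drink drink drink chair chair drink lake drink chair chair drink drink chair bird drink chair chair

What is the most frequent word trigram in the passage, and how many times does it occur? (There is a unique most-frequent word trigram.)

"drink chair chair", 4 times

Trigram frequencies (highest first):
  drink chair chair: 4
  chair lake drink: 3
  chair chair drink: 3
  drink drink chair: 3
  lake drink chair: 2
  drink chair lake: 2
  … (9 more, each ≤ 2)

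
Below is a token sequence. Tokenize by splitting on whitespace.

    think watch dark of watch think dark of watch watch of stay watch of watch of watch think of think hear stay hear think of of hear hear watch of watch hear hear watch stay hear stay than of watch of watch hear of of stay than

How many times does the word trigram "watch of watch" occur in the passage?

4

Scanning the 45 overlapping trigram windows for "watch of watch":
  position 13–15: watch of watch
  position 15–17: watch of watch
  position 29–31: watch of watch
  position 40–42: watch of watch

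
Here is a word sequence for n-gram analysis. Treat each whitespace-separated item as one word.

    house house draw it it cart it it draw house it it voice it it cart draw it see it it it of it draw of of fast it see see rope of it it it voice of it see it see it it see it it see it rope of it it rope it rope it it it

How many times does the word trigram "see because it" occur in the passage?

0

Scanning the 57 overlapping trigram windows for "see because it":
  (none found)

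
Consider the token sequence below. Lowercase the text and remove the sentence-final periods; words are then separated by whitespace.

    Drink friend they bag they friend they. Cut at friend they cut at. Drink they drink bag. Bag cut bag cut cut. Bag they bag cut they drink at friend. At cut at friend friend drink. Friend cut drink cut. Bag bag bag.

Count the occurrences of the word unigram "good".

Scanning the 43 tokens for "good":
  (none found)

0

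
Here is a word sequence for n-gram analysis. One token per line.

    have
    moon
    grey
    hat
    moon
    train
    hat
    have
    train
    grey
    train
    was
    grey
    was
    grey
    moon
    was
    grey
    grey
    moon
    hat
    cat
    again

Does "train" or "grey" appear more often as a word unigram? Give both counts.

"train": 3 occurrences
"grey": 6 occurrences

"grey" (6 vs 3)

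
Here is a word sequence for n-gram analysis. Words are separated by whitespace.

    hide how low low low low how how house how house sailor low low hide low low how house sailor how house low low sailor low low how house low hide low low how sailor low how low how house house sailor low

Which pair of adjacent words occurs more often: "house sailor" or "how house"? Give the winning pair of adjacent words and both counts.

"how house" (6 vs 3)

"house sailor": 3 occurrences
"how house": 6 occurrences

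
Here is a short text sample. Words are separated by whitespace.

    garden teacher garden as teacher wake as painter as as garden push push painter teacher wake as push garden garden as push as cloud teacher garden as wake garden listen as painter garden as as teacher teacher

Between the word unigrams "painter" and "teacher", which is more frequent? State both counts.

"teacher" (6 vs 3)

"painter": 3 occurrences
"teacher": 6 occurrences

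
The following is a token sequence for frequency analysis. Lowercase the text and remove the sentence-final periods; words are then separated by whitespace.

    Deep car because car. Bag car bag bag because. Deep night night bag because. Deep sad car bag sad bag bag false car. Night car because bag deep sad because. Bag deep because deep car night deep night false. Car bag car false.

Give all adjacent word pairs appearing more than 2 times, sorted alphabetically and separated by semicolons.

Bigram counts meeting the condition (more than 2 times):
  because deep: 3
  car bag: 4

because deep; car bag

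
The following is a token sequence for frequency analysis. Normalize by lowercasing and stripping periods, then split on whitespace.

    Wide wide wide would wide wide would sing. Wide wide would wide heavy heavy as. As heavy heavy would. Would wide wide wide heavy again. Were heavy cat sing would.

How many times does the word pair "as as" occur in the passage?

Scanning the 29 overlapping bigram windows for "as as":
  position 15–16: as as

1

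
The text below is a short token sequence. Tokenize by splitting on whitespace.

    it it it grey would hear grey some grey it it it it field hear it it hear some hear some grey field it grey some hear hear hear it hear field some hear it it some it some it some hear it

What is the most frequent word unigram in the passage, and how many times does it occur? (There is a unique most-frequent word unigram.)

Unigram frequencies (highest first):
  it: 16
  hear: 10
  some: 8
  grey: 5
  field: 3
  would: 1

"it", 16 times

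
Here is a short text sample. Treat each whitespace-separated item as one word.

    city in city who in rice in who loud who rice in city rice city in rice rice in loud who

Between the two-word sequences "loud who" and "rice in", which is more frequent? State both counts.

"loud who": 2 occurrences
"rice in": 3 occurrences

"rice in" (3 vs 2)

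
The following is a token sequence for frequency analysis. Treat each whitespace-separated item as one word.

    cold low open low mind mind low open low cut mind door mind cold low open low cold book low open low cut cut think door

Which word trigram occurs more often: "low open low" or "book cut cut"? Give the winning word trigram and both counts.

"low open low": 4 occurrences
"book cut cut": 0 occurrences

"low open low" (4 vs 0)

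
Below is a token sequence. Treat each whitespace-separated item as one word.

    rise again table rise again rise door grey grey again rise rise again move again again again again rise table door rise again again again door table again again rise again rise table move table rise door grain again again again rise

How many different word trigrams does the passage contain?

42 tokens → 40 trigram windows in total.
Repeated trigrams (each contributes count−1 duplicates):
  again again again: 4
  again again rise: 3
  again rise table: 2
  rise again rise: 2
7 duplicate windows → 40 − 7 = 33 distinct.

33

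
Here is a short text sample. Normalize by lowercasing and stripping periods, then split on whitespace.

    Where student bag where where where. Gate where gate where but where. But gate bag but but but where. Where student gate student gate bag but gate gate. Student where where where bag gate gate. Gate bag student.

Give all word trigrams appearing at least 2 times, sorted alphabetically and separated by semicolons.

Trigram counts meeting the condition (at least 2 times):
  gate bag but: 2
  where gate where: 2
  where where where: 2

gate bag but; where gate where; where where where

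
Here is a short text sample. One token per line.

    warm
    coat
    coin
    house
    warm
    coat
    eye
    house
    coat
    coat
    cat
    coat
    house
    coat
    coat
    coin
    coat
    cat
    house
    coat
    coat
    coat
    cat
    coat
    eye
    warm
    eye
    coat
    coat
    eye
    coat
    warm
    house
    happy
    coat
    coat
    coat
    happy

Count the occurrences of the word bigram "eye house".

Scanning the 37 overlapping bigram windows for "eye house":
  position 7–8: eye house

1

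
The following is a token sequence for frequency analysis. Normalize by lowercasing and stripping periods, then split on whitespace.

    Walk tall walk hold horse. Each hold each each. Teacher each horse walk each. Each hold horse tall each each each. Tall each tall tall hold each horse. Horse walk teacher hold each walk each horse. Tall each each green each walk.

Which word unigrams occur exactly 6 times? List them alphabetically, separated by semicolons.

Unigram counts meeting the condition (exactly 6 times):
  horse: 6
  tall: 6
  walk: 6

horse; tall; walk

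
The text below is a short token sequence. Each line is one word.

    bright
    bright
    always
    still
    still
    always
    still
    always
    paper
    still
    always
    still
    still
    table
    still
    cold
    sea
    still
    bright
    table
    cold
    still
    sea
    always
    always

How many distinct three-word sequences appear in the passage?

25 tokens → 23 trigram windows in total.
Repeated trigrams (each contributes count−1 duplicates):
  always still still: 2
  still always still: 2
2 duplicate windows → 23 − 2 = 21 distinct.

21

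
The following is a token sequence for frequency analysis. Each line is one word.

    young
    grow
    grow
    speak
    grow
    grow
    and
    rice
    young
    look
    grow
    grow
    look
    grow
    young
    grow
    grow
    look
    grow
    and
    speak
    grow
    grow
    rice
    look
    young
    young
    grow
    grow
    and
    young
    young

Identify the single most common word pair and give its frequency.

"grow grow", 6 times

Bigram frequencies (highest first):
  grow grow: 6
  young grow: 3
  grow and: 3
  look grow: 3
  speak grow: 2
  grow look: 2
  … (11 more, each ≤ 2)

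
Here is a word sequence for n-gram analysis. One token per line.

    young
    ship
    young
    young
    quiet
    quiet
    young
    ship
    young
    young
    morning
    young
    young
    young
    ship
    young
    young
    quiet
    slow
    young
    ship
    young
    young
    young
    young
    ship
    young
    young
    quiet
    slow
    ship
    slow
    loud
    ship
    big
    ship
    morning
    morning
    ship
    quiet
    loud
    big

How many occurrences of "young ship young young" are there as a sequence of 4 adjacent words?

Scanning the 39 overlapping 4-gram windows for "young ship young young":
  position 1–4: young ship young young
  position 7–10: young ship young young
  position 14–17: young ship young young
  position 20–23: young ship young young
  position 25–28: young ship young young

5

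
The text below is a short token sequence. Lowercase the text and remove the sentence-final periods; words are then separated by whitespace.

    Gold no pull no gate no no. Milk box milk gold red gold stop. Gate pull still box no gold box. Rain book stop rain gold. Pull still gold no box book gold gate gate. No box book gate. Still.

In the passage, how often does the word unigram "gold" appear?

7

Scanning the 40 tokens for "gold":
  position 1: gold
  position 11: gold
  position 13: gold
  position 20: gold
  position 26: gold
  position 29: gold
  position 33: gold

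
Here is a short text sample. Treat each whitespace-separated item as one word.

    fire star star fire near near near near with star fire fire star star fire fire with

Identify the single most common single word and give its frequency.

Unigram frequencies (highest first):
  fire: 6
  star: 5
  near: 4
  with: 2

"fire", 6 times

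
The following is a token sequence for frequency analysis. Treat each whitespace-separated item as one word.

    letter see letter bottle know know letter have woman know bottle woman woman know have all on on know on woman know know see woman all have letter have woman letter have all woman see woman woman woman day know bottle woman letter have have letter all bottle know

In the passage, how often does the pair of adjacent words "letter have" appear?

4

Scanning the 48 overlapping bigram windows for "letter have":
  position 7–8: letter have
  position 28–29: letter have
  position 31–32: letter have
  position 43–44: letter have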